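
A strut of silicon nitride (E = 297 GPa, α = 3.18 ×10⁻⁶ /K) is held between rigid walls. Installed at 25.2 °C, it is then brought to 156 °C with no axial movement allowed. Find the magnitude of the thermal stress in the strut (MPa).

124 MPa

ΔT = 130.8 K. Constrained thermal stress σ = E·α·ΔT = 297.0×10³ MPa × 3.18×10⁻⁶ × 130.8 = 124 MPa (compressive).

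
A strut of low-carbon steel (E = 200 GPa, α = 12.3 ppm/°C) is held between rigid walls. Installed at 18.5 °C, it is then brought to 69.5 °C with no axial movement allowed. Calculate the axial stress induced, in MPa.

ΔT = 51.00 K. Constrained thermal stress σ = E·α·ΔT = 200.0×10³ MPa × 12.3×10⁻⁶ × 51.00 = 125 MPa (compressive).

125 MPa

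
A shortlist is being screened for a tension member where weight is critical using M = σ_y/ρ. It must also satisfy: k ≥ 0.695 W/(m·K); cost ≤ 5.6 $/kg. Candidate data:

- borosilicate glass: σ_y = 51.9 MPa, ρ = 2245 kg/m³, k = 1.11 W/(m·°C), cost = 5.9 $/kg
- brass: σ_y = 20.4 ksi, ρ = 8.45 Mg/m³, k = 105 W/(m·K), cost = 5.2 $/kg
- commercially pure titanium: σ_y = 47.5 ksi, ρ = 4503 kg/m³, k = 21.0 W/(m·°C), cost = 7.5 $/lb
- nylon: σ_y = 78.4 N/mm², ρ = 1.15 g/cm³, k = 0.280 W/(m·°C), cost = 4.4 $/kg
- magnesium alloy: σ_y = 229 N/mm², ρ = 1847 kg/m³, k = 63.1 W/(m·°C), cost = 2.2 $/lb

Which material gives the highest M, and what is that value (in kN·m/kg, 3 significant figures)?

magnesium alloy, M = 124 kN·m/kg

Screen on constraints: k ≥ 0.695 W/(m·K); cost ≤ 5.6 $/kg. Survivors: brass, magnesium alloy.
Convert each candidate to consistent units, then evaluate M:
  brass: σ_y = 140.7 MPa, ρ = 8450 kg/m³
  magnesium alloy: σ_y = 229.0 MPa, ρ = 1847 kg/m³
  magnesium alloy: M = 124 kN·m/kg
  brass: M = 16.6 kN·m/kg
The maximum is for magnesium alloy.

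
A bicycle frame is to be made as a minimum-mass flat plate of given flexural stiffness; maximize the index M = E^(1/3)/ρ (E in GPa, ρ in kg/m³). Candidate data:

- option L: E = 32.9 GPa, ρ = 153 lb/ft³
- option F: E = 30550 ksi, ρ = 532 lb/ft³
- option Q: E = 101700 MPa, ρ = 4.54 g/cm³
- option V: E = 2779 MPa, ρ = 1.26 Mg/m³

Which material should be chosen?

option L

Convert each candidate to consistent units, then evaluate M:
  option L: E = 32.90 GPa, ρ = 2451 kg/m³
  option F: E = 210.6 GPa, ρ = 8522 kg/m³
  option Q: E = 101.7 GPa, ρ = 4540 kg/m³
  option V: E = 2.779 GPa, ρ = 1260 kg/m³
  option L: M = 1.31×10⁻³
  option V: M = 1.12×10⁻³
  option Q: M = 1.03×10⁻³
  option F: M = 0.698×10⁻³
The maximum is for option L.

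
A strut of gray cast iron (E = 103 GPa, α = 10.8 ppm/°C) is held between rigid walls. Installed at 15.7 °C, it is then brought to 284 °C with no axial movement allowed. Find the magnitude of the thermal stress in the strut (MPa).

298 MPa

ΔT = 268.3 K. Constrained thermal stress σ = E·α·ΔT = 103.0×10³ MPa × 10.8×10⁻⁶ × 268.3 = 298 MPa (compressive).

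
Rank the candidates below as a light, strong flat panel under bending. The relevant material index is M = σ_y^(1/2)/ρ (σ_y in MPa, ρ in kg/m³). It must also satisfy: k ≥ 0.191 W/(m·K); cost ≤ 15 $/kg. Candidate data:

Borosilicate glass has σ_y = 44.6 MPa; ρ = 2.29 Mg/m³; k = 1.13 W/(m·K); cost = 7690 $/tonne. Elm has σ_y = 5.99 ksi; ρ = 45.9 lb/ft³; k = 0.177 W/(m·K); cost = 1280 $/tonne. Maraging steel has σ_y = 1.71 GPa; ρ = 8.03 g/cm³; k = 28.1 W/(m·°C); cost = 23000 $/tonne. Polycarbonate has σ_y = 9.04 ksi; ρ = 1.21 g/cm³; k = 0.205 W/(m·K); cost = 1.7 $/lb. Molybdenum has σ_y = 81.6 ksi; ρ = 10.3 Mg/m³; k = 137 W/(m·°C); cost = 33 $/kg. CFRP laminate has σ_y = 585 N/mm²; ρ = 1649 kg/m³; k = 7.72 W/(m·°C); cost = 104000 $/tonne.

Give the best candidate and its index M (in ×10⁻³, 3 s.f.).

Screen on constraints: k ≥ 0.191 W/(m·K); cost ≤ 15 $/kg. Survivors: borosilicate glass, polycarbonate.
After converting to SI:
  borosilicate glass: σ_y = 44.60 MPa, ρ = 2290 kg/m³
  polycarbonate: σ_y = 62.33 MPa, ρ = 1210 kg/m³
  polycarbonate: M = 6.52×10⁻³
  borosilicate glass: M = 2.92×10⁻³
Highest index: polycarbonate.

polycarbonate, M = 6.52×10⁻³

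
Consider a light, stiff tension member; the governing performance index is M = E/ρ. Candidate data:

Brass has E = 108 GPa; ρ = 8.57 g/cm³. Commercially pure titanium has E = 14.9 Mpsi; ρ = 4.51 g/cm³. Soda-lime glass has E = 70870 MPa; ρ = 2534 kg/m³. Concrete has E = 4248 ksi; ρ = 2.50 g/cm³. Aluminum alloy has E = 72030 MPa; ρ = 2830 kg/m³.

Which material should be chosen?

soda-lime glass

Convert each candidate to consistent units, then evaluate M:
  brass: E = 108.0 GPa, ρ = 8570 kg/m³
  commercially pure titanium: E = 102.7 GPa, ρ = 4510 kg/m³
  soda-lime glass: E = 70.87 GPa, ρ = 2534 kg/m³
  concrete: E = 29.29 GPa, ρ = 2500 kg/m³
  aluminum alloy: E = 72.03 GPa, ρ = 2830 kg/m³
  soda-lime glass: M = 28.0 MN·m/kg
  aluminum alloy: M = 25.5 MN·m/kg
  commercially pure titanium: M = 22.8 MN·m/kg
  brass: M = 12.6 MN·m/kg
  concrete: M = 11.7 MN·m/kg
Soda-lime glass ranks first.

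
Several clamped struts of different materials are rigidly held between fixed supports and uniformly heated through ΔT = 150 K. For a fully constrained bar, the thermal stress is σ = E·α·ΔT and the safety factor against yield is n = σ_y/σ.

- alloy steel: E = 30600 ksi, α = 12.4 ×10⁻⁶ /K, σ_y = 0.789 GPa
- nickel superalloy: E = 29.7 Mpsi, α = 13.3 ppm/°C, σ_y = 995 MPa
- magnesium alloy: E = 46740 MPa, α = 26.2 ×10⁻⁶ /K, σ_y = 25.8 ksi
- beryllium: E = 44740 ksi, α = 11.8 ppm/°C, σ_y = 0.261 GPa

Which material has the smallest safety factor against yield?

Per material, after unit conversion:
  alloy steel: E = 211.0, α = 12.4, σ_y = 789.0 → σ = 392 MPa, n = 2.01
  nickel superalloy: E = 204.8, α = 13.3, σ_y = 995.0 → σ = 409 MPa, n = 2.44
  magnesium alloy: E = 46.74, α = 26.2, σ_y = 177.9 → σ = 184 MPa, n = 0.968
  beryllium: E = 308.5, α = 11.8, σ_y = 261.0 → σ = 546 MPa, n = 0.478
Smallest n: beryllium with n = 0.478.

beryllium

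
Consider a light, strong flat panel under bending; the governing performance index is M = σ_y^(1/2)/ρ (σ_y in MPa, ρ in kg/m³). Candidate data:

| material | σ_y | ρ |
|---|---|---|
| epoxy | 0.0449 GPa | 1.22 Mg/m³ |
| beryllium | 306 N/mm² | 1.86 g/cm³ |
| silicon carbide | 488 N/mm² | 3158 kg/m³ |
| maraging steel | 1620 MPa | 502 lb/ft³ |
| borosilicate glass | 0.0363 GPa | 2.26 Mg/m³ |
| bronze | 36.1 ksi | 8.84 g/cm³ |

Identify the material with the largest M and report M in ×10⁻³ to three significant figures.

beryllium, M = 9.40×10⁻³

In SI units:
  epoxy: σ_y = 44.90 MPa, ρ = 1220 kg/m³
  beryllium: σ_y = 306.0 MPa, ρ = 1860 kg/m³
  silicon carbide: σ_y = 488.0 MPa, ρ = 3158 kg/m³
  maraging steel: σ_y = 1620 MPa, ρ = 8041 kg/m³
  borosilicate glass: σ_y = 36.30 MPa, ρ = 2260 kg/m³
  bronze: σ_y = 248.9 MPa, ρ = 8840 kg/m³
  beryllium: M = 9.40×10⁻³
  silicon carbide: M = 7.00×10⁻³
  epoxy: M = 5.49×10⁻³
  maraging steel: M = 5.01×10⁻³
  borosilicate glass: M = 2.67×10⁻³
  bronze: M = 1.78×10⁻³
Beryllium has the largest M.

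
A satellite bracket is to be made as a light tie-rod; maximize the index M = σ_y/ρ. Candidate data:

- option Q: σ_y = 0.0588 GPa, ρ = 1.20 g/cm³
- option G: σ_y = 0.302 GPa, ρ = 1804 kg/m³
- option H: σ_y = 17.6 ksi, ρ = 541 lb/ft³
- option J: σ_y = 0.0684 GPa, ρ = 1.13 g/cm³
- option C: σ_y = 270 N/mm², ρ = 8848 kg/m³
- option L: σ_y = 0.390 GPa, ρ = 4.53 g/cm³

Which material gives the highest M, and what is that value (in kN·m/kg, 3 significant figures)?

option G, M = 167 kN·m/kg

Convert each candidate to consistent units, then evaluate M:
  option Q: σ_y = 58.80 MPa, ρ = 1200 kg/m³
  option G: σ_y = 302.0 MPa, ρ = 1804 kg/m³
  option H: σ_y = 121.3 MPa, ρ = 8666 kg/m³
  option J: σ_y = 68.40 MPa, ρ = 1130 kg/m³
  option C: σ_y = 270.0 MPa, ρ = 8848 kg/m³
  option L: σ_y = 390.0 MPa, ρ = 4530 kg/m³
  option G: M = 167 kN·m/kg
  option L: M = 86.1 kN·m/kg
  option J: M = 60.5 kN·m/kg
  option Q: M = 49.0 kN·m/kg
  option C: M = 30.5 kN·m/kg
  option H: M = 14.0 kN·m/kg
Highest index: option G.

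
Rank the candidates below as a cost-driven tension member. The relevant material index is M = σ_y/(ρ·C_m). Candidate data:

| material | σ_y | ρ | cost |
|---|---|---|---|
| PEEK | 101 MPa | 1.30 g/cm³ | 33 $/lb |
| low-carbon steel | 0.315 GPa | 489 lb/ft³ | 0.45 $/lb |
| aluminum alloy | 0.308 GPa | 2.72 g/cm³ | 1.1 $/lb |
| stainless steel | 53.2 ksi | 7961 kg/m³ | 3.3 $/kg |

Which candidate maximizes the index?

aluminum alloy

After converting to SI:
  PEEK: σ_y = 101.0 MPa, ρ = 1300 kg/m³, cost = 72.75 $/kg
  low-carbon steel: σ_y = 315.0 MPa, ρ = 7833 kg/m³, cost = 0.9921 $/kg
  aluminum alloy: σ_y = 308.0 MPa, ρ = 2720 kg/m³, cost = 2.425 $/kg
  stainless steel: σ_y = 366.8 MPa, ρ = 7961 kg/m³, cost = 3.300 $/kg
  aluminum alloy: M = 46.7 kN·m per $
  low-carbon steel: M = 40.5 kN·m per $
  stainless steel: M = 14.0 kN·m per $
  PEEK: M = 1.07 kN·m per $
The maximum is for aluminum alloy.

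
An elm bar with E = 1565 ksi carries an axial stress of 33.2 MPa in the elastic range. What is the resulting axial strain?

E = 1565 ksi = 10.79 GPa = 10790 MPa.
ε = σ/E = 33.2 / 10790 = 3.08×10⁻³.

3.08×10⁻³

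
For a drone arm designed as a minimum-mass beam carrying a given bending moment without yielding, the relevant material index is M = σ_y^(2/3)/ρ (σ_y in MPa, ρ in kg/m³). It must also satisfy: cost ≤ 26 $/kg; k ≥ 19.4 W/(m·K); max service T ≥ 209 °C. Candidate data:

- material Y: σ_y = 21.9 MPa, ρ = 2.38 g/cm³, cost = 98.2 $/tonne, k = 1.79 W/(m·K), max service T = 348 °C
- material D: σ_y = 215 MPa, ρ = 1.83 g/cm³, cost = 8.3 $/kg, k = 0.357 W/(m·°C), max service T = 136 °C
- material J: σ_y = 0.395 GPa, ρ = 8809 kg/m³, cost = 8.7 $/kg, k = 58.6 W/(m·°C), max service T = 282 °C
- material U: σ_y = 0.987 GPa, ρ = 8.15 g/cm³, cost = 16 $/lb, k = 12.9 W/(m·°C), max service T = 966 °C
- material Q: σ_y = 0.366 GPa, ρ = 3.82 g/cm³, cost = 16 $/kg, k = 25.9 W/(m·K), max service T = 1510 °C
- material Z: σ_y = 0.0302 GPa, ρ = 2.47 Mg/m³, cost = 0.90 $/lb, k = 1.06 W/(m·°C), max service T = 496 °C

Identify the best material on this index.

Screen on constraints: cost ≤ 26 $/kg; k ≥ 19.4 W/(m·K); max service T ≥ 209 °C. Survivors: material J, material Q.
Normalizing units and computing the index:
  material J: σ_y = 395.0 MPa, ρ = 8809 kg/m³
  material Q: σ_y = 366.0 MPa, ρ = 3820 kg/m³
  material Q: M = 13.4×10⁻³
  material J: M = 6.11×10⁻³
Material Q ranks first.

material Q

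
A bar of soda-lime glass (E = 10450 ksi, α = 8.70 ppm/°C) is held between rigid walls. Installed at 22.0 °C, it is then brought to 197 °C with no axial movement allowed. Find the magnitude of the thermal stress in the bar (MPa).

110 MPa

E = 10450 ksi = 72.05 GPa.
ΔT = 175.0 K. Constrained thermal stress σ = E·α·ΔT = 72.05×10³ MPa × 8.70×10⁻⁶ × 175.0 = 110 MPa (compressive).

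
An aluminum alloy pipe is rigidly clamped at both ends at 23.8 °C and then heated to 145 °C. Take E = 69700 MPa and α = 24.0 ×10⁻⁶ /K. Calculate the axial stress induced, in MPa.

E = 69700 MPa = 69.70 GPa.
ΔT = 121.2 K. Constrained thermal stress σ = E·α·ΔT = 69.70×10³ MPa × 24.0×10⁻⁶ × 121.2 = 203 MPa (compressive).

203 MPa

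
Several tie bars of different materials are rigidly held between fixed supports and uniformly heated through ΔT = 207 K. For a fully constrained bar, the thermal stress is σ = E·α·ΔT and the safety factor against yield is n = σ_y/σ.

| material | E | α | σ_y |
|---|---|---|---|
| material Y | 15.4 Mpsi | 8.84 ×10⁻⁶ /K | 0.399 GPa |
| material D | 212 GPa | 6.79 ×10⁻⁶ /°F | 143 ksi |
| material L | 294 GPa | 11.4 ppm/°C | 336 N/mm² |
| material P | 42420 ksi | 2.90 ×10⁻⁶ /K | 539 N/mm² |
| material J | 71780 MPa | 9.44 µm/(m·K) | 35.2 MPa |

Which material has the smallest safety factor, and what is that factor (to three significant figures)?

Converting E to GPa, α to ×10⁻⁶/K, σ_y to MPa, then σ and n for each:
  material Y: E = 106.2, α = 8.84, σ_y = 399.0 → σ = 194 MPa, n = 2.05
  material D: E = 212.0, α = 12.2, σ_y = 986.0 → σ = 536 MPa, n = 1.84
  material L: E = 294.0, α = 11.4, σ_y = 336.0 → σ = 694 MPa, n = 0.484
  material P: E = 292.5, α = 2.90, σ_y = 539.0 → σ = 176 MPa, n = 3.07
  material J: E = 71.78, α = 9.44, σ_y = 35.20 → σ = 140 MPa, n = 0.251
Material J has the lowest safety factor, n = 0.251.

material J, n = 0.251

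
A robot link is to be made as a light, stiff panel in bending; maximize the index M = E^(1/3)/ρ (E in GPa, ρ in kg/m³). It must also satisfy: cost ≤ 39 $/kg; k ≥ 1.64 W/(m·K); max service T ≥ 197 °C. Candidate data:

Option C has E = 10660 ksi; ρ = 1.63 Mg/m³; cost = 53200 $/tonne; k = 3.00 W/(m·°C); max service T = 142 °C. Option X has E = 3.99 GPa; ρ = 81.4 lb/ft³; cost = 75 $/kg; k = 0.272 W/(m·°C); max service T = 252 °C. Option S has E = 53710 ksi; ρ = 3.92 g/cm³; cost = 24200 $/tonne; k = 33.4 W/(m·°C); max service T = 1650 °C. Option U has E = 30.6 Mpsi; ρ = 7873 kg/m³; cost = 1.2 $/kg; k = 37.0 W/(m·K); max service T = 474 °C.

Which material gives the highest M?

Screen on constraints: cost ≤ 39 $/kg; k ≥ 1.64 W/(m·K); max service T ≥ 197 °C. Survivors: option S, option U.
Convert each candidate to consistent units, then evaluate M:
  option S: E = 370.3 GPa, ρ = 3920 kg/m³
  option U: E = 211.0 GPa, ρ = 7873 kg/m³
  option S: M = 1.83×10⁻³
  option U: M = 0.756×10⁻³
Highest index: option S.

option S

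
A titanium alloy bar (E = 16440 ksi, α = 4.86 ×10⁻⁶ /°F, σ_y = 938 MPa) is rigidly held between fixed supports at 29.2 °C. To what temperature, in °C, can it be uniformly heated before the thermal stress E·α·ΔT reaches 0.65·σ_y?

E = 16440 ksi = 113.3 GPa.
α = 4.86×10⁻⁶/°F × 9/5 = 8.75×10⁻⁶/K.
E·α·ΔT = 609.7 MPa ⇒ ΔT = 609.7 / (113.3×10³ × 8.75×10⁻⁶) = 614.9 K.
T = 29.2 + 614.9 = 644.1 °C.

644 °C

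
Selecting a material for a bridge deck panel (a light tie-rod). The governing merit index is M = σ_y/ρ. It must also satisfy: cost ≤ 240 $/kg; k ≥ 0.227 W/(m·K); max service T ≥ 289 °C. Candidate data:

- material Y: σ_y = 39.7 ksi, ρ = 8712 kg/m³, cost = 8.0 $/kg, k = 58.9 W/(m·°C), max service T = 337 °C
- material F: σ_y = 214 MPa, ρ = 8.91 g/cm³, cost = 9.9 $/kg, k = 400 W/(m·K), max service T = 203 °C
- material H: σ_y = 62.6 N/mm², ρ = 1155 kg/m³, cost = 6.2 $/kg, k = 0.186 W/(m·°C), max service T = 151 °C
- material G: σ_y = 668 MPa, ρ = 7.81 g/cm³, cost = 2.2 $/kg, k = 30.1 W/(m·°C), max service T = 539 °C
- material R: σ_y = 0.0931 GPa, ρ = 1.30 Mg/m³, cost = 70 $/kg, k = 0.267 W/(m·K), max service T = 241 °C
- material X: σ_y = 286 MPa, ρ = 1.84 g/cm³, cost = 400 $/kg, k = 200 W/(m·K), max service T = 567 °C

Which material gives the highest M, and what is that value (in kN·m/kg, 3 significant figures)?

material G, M = 85.5 kN·m/kg

Screen on constraints: cost ≤ 240 $/kg; k ≥ 0.227 W/(m·K); max service T ≥ 289 °C. Survivors: material Y, material G.
Putting every candidate on a common basis:
  material Y: σ_y = 273.7 MPa, ρ = 8712 kg/m³
  material G: σ_y = 668.0 MPa, ρ = 7810 kg/m³
  material G: M = 85.5 kN·m/kg
  material Y: M = 31.4 kN·m/kg
Highest index: material G.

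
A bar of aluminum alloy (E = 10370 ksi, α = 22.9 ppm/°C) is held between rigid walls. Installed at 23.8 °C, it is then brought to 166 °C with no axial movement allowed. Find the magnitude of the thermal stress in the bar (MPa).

E = 10370 ksi = 71.50 GPa.
ΔT = 142.2 K. Constrained thermal stress σ = E·α·ΔT = 71.50×10³ MPa × 22.9×10⁻⁶ × 142.2 = 233 MPa (compressive).

233 MPa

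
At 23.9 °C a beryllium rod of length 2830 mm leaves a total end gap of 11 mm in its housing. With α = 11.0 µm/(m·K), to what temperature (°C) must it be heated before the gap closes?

α·L₀·ΔT = 11.0 mm ⇒ ΔT = 11.0 / (11.0×10⁻⁶ × 2830.0) = 353.4 K.
T = 23.9 + 353.4 = 377.3 °C.

377 °C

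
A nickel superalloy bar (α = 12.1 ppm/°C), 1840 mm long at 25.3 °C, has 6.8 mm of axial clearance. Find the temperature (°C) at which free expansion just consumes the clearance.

α·L₀·ΔT = 6.8 mm ⇒ ΔT = 6.8 / (12.1×10⁻⁶ × 1840.0) = 305.4 K.
T = 25.3 + 305.4 = 330.7 °C.

331 °C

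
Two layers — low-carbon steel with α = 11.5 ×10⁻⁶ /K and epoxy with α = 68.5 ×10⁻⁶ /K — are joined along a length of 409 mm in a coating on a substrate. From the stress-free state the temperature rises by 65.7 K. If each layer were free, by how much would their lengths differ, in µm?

1530 µm

Δα = |11.5 − 68.5|×10⁻⁶/K = 57.0×10⁻⁶/K.
ΔL_mismatch = Δα·L·ΔT = 57.0×10⁻⁶ × 409.0 mm × 65.7 K = 1530 µm.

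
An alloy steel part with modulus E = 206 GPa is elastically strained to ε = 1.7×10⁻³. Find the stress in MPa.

350 MPa

σ = E·ε = 206000 MPa × 1.7×10⁻³ = 350 MPa.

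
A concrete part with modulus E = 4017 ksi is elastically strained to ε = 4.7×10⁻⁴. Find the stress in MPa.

E = 4017 ksi = 27.70 GPa.
σ = E·ε = 27700 MPa × 4.7×10⁻⁴ = 13.0 MPa.

13.0 MPa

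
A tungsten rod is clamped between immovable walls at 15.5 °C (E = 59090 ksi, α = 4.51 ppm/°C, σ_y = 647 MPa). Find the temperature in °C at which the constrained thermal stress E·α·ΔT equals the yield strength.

368 °C

E = 59090 ksi = 407.4 GPa.
E·α·ΔT = 647.0 MPa ⇒ ΔT = 647.0 / (407.4×10³ × 4.51×10⁻⁶) = 352.1 K.
T = 15.5 + 352.1 = 367.6 °C.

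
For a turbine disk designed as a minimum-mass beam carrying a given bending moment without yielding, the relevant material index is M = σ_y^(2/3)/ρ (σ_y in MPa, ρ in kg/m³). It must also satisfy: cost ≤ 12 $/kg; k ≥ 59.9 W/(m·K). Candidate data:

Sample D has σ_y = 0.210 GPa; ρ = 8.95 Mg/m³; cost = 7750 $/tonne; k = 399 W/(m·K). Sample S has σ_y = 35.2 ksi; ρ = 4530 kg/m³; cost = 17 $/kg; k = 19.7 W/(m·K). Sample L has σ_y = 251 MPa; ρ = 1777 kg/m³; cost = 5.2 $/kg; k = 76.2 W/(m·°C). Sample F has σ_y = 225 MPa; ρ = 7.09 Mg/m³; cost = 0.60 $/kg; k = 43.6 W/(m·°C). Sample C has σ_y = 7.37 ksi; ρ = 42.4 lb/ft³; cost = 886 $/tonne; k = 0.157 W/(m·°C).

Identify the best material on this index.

sample L

Screen on constraints: cost ≤ 12 $/kg; k ≥ 59.9 W/(m·K). Survivors: sample D, sample L.
After converting to SI:
  sample D: σ_y = 210.0 MPa, ρ = 8950 kg/m³
  sample L: σ_y = 251.0 MPa, ρ = 1777 kg/m³
  sample L: M = 22.4×10⁻³
  sample D: M = 3.95×10⁻³
The maximum is for sample L.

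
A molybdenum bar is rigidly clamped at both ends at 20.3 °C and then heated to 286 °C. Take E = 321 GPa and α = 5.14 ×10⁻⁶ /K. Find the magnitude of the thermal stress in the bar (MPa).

438 MPa

ΔT = 265.7 K. Constrained thermal stress σ = E·α·ΔT = 321.0×10³ MPa × 5.14×10⁻⁶ × 265.7 = 438 MPa (compressive).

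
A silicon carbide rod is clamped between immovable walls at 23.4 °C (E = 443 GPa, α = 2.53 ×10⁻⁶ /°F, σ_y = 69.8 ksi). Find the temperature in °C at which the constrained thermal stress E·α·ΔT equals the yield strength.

α = 2.53×10⁻⁶/°F × 9/5 = 4.55×10⁻⁶/K.
σ_y = 69.8 ksi = 481.3 MPa.
E·α·ΔT = 481.3 MPa ⇒ ΔT = 481.3 / (443.0×10³ × 4.55×10⁻⁶) = 238.5 K.
T = 23.4 + 238.5 = 261.9 °C.

262 °C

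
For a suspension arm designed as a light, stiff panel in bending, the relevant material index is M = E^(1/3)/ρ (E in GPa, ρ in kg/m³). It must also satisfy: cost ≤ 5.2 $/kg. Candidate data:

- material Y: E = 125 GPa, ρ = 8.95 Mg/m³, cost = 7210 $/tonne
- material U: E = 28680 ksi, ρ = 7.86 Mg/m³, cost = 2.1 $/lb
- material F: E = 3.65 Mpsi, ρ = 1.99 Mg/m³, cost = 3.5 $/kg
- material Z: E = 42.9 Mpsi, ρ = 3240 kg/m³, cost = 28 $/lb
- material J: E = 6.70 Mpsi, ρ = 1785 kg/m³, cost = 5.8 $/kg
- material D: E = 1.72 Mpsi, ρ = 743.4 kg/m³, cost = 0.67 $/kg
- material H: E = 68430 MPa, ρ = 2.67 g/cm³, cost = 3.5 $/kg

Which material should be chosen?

Screen on constraints: cost ≤ 5.2 $/kg. Survivors: material U, material F, material D, material H.
Normalizing units and computing the index:
  material U: E = 197.7 GPa, ρ = 7860 kg/m³
  material F: E = 25.17 GPa, ρ = 1990 kg/m³
  material D: E = 11.86 GPa, ρ = 743.4 kg/m³
  material H: E = 68.43 GPa, ρ = 2670 kg/m³
  material D: M = 3.07×10⁻³
  material H: M = 1.53×10⁻³
  material F: M = 1.47×10⁻³
  material U: M = 0.741×10⁻³
Material D ranks first.

material D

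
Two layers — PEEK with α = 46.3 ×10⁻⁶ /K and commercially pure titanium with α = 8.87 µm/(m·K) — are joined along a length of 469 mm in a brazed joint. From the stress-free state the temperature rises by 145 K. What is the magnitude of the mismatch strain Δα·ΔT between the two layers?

Δα = |46.3 − 8.87|×10⁻⁶/K = 37.4×10⁻⁶/K.
Mismatch strain = Δα·ΔT = 37.4×10⁻⁶ × 145.0 = 5.43×10⁻³.

5.43×10⁻³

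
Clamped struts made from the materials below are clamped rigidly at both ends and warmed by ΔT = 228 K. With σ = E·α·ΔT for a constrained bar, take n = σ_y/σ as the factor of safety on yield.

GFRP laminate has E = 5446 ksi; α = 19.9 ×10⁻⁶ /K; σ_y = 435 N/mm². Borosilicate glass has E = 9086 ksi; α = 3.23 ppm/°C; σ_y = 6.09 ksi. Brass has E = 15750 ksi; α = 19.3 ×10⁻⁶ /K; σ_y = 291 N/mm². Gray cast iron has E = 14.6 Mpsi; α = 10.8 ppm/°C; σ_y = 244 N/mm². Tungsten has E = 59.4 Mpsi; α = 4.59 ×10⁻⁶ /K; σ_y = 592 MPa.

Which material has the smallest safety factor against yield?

brass

Converting E to GPa, α to ×10⁻⁶/K, σ_y to MPa, then σ and n for each:
  GFRP laminate: E = 37.55, α = 19.9, σ_y = 435.0 → σ = 170 MPa, n = 2.55
  borosilicate glass: E = 62.65, α = 3.23, σ_y = 41.99 → σ = 46.1 MPa, n = 0.910
  brass: E = 108.6, α = 19.3, σ_y = 291.0 → σ = 478 MPa, n = 0.609
  gray cast iron: E = 100.7, α = 10.8, σ_y = 244.0 → σ = 248 MPa, n = 0.984
  tungsten: E = 409.5, α = 4.59, σ_y = 592.0 → σ = 429 MPa, n = 1.38
Smallest n: brass with n = 0.609.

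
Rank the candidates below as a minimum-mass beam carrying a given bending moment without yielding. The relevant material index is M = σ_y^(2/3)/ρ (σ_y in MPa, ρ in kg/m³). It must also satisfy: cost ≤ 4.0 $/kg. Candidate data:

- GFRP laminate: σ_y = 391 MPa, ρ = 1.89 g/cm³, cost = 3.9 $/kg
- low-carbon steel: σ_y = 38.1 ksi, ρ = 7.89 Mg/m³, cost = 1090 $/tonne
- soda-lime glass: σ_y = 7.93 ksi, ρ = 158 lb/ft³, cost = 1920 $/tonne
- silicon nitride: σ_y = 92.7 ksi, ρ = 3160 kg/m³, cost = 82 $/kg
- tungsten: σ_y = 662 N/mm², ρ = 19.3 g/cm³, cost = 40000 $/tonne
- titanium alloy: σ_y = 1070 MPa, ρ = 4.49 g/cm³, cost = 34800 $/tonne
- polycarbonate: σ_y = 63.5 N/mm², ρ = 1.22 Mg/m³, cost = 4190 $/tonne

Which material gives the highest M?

GFRP laminate

Screen on constraints: cost ≤ 4.0 $/kg. Survivors: GFRP laminate, low-carbon steel, soda-lime glass.
After converting to SI:
  GFRP laminate: σ_y = 391.0 MPa, ρ = 1890 kg/m³
  low-carbon steel: σ_y = 262.7 MPa, ρ = 7890 kg/m³
  soda-lime glass: σ_y = 54.68 MPa, ρ = 2531 kg/m³
  GFRP laminate: M = 28.3×10⁻³
  soda-lime glass: M = 5.69×10⁻³
  low-carbon steel: M = 5.20×10⁻³
GFRP laminate ranks first.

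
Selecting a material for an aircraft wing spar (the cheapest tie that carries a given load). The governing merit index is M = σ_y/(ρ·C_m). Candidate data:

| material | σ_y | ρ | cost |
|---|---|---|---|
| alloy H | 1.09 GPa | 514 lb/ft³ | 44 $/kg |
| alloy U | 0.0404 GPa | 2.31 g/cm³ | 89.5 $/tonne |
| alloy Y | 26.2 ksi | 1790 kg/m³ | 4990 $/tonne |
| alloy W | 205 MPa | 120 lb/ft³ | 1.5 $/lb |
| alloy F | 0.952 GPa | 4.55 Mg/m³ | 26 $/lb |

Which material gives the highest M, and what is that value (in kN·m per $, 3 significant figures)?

alloy U, M = 195 kN·m per $

After converting to SI:
  alloy H: σ_y = 1090 MPa, ρ = 8233 kg/m³, cost = 44.00 $/kg
  alloy U: σ_y = 40.40 MPa, ρ = 2310 kg/m³, cost = 0.08950 $/kg
  alloy Y: σ_y = 180.6 MPa, ρ = 1790 kg/m³, cost = 4.990 $/kg
  alloy W: σ_y = 205.0 MPa, ρ = 1922 kg/m³, cost = 3.307 $/kg
  alloy F: σ_y = 952.0 MPa, ρ = 4550 kg/m³, cost = 57.32 $/kg
  alloy U: M = 195 kN·m per $
  alloy W: M = 32.3 kN·m per $
  alloy Y: M = 20.2 kN·m per $
  alloy F: M = 3.65 kN·m per $
  alloy H: M = 3.01 kN·m per $
Alloy U has the largest M.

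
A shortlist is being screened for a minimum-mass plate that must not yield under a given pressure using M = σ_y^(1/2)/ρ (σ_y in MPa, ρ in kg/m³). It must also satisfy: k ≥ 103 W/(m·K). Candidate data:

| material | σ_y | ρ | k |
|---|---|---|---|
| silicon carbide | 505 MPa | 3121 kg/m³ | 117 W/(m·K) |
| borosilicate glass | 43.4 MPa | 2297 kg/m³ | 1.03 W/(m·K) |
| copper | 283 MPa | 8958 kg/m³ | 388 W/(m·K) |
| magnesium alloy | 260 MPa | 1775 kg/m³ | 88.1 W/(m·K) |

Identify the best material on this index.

silicon carbide

Screen on constraints: k ≥ 103 W/(m·K). Survivors: silicon carbide, copper.
Per-candidate index values:
  silicon carbide: M = 7.20×10⁻³
  copper: M = 1.88×10⁻³
The maximum is for silicon carbide.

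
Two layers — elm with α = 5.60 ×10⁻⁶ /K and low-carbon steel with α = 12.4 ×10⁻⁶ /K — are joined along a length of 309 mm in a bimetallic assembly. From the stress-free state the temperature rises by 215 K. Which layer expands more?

low-carbon steel

α(elm) = 5.60×10⁻⁶/K vs α(low-carbon steel) = 12.4×10⁻⁶/K.
Higher α expands more for the same ΔT: low-carbon steel.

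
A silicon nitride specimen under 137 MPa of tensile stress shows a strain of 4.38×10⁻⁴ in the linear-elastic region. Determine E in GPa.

313 GPa

E = σ/ε = 137 MPa / 4.38×10⁻⁴ = 312800 MPa = 313 GPa.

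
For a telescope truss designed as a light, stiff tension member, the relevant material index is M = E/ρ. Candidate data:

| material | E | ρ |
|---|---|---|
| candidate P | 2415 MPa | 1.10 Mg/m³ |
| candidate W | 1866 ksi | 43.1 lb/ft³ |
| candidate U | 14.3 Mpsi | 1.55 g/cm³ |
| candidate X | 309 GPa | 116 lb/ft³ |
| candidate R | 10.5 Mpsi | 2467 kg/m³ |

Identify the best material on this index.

candidate X

Convert each candidate to consistent units, then evaluate M:
  candidate P: E = 2.415 GPa, ρ = 1100 kg/m³
  candidate W: E = 12.87 GPa, ρ = 690.4 kg/m³
  candidate U: E = 98.60 GPa, ρ = 1550 kg/m³
  candidate X: E = 309.0 GPa, ρ = 1858 kg/m³
  candidate R: E = 72.39 GPa, ρ = 2467 kg/m³
  candidate X: M = 166 MN·m/kg
  candidate U: M = 63.6 MN·m/kg
  candidate R: M = 29.3 MN·m/kg
  candidate W: M = 18.6 MN·m/kg
  candidate P: M = 2.20 MN·m/kg
Candidate X ranks first.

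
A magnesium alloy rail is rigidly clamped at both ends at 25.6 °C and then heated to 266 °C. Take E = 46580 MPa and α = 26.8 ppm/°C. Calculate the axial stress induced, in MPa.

E = 46580 MPa = 46.58 GPa.
ΔT = 240.4 K. Constrained thermal stress σ = E·α·ΔT = 46.58×10³ MPa × 26.8×10⁻⁶ × 240.4 = 300 MPa (compressive).

300 MPa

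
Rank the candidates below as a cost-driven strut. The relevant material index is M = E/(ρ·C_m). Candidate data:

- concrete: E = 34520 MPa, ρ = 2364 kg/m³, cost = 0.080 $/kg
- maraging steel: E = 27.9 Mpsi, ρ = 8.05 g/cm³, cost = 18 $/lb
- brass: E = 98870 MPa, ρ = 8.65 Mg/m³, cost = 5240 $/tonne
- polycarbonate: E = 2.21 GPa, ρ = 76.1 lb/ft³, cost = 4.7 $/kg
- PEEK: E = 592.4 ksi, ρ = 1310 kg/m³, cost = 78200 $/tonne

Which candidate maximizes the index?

concrete

Convert each candidate to consistent units, then evaluate M:
  concrete: E = 34.52 GPa, ρ = 2364 kg/m³, cost = 0.08000 $/kg
  maraging steel: E = 192.4 GPa, ρ = 8050 kg/m³, cost = 39.68 $/kg
  brass: E = 98.87 GPa, ρ = 8650 kg/m³, cost = 5.240 $/kg
  polycarbonate: E = 2.210 GPa, ρ = 1219 kg/m³, cost = 4.700 $/kg
  PEEK: E = 4.084 GPa, ρ = 1310 kg/m³, cost = 78.20 $/kg
  concrete: M = 183 MN·m per $
  brass: M = 2.18 MN·m per $
  maraging steel: M = 0.602 MN·m per $
  polycarbonate: M = 0.386 MN·m per $
  PEEK: M = 0.0399 MN·m per $
Highest index: concrete.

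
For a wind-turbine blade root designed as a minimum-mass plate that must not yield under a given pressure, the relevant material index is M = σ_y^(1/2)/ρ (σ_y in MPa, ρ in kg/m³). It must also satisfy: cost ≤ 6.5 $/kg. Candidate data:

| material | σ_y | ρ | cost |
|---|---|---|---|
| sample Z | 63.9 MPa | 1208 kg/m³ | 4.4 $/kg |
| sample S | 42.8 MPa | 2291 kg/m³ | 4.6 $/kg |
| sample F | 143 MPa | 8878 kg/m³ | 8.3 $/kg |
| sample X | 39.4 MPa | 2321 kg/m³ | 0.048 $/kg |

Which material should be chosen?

Screen on constraints: cost ≤ 6.5 $/kg. Survivors: sample Z, sample S, sample X.
Evaluate M for each candidate:
  sample Z: M = 6.62×10⁻³
  sample S: M = 2.86×10⁻³
  sample X: M = 2.70×10⁻³
Highest index: sample Z.

sample Z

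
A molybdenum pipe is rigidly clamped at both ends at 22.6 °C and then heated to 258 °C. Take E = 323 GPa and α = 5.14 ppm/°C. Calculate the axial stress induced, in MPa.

391 MPa

ΔT = 235.4 K. Constrained thermal stress σ = E·α·ΔT = 323.0×10³ MPa × 5.14×10⁻⁶ × 235.4 = 391 MPa (compressive).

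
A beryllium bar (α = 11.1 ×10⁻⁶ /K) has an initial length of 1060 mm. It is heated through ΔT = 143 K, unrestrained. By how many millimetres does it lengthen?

1.68 mm

ΔL = α·L₀·ΔT = 11.1×10⁻⁶ × 1060 mm × 143.0 K = 1.68 mm.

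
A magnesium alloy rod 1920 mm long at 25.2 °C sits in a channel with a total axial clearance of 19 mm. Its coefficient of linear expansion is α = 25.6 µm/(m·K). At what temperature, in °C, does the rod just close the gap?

α·L₀·ΔT = 19.0 mm ⇒ ΔT = 19.0 / (25.6×10⁻⁶ × 1920.0) = 386.6 K.
T = 25.2 + 386.6 = 411.8 °C.

412 °C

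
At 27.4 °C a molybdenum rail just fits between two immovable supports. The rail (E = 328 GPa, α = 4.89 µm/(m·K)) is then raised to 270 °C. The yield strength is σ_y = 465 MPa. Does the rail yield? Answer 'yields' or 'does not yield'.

ΔT = 242.6 K. Constrained thermal stress σ = E·α·ΔT = 328.0×10³ MPa × 4.89×10⁻⁶ × 242.6 = 389 MPa (compressive).
Compare to σ_y = 465 MPa: σ < σ_y, so it does not yield.

does not yield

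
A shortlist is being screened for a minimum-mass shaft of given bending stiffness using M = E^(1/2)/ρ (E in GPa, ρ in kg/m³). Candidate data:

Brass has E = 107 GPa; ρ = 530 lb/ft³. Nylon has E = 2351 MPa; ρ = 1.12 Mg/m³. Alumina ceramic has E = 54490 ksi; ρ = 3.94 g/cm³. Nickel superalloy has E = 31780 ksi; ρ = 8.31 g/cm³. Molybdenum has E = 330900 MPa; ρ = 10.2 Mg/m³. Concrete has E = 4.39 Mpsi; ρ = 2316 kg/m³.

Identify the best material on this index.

alumina ceramic

After converting to SI:
  brass: E = 107.0 GPa, ρ = 8490 kg/m³
  nylon: E = 2.351 GPa, ρ = 1120 kg/m³
  alumina ceramic: E = 375.7 GPa, ρ = 3940 kg/m³
  nickel superalloy: E = 219.1 GPa, ρ = 8310 kg/m³
  molybdenum: E = 330.9 GPa, ρ = 10200 kg/m³
  concrete: E = 30.27 GPa, ρ = 2316 kg/m³
  alumina ceramic: M = 4.92×10⁻³
  concrete: M = 2.38×10⁻³
  molybdenum: M = 1.78×10⁻³
  nickel superalloy: M = 1.78×10⁻³
  nylon: M = 1.37×10⁻³
  brass: M = 1.22×10⁻³
The maximum is for alumina ceramic.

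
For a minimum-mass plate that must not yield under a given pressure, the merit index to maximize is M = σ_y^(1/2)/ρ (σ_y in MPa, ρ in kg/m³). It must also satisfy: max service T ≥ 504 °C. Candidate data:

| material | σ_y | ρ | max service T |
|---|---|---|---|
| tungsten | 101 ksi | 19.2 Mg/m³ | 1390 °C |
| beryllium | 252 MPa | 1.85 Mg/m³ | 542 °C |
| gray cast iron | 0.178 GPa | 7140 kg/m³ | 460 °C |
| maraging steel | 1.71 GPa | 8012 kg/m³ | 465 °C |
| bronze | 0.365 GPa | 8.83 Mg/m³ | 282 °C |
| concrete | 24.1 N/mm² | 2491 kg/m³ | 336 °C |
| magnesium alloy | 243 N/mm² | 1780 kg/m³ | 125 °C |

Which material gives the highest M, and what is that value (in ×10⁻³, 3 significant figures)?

Screen on constraints: max service T ≥ 504 °C. Survivors: tungsten, beryllium.
After converting to SI:
  tungsten: σ_y = 696.4 MPa, ρ = 19200 kg/m³
  beryllium: σ_y = 252.0 MPa, ρ = 1850 kg/m³
  beryllium: M = 8.58×10⁻³
  tungsten: M = 1.37×10⁻³
The maximum is for beryllium.

beryllium, M = 8.58×10⁻³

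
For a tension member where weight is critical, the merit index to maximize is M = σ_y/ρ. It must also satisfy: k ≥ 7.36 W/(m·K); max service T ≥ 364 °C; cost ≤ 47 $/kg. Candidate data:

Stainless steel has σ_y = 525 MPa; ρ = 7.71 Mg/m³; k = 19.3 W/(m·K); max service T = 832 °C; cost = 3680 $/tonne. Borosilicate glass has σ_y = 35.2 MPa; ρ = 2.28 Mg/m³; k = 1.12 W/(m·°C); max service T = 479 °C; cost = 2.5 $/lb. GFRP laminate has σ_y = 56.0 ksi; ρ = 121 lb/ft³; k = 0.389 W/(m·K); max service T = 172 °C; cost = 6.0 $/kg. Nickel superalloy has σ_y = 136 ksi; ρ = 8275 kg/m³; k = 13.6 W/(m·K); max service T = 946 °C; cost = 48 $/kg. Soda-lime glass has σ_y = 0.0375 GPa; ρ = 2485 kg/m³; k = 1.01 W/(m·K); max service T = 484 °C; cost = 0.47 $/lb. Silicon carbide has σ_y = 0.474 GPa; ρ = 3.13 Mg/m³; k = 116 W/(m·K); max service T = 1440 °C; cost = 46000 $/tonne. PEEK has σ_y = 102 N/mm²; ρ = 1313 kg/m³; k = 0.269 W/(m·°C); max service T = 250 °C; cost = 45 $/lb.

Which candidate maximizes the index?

silicon carbide

Screen on constraints: k ≥ 7.36 W/(m·K); max service T ≥ 364 °C; cost ≤ 47 $/kg. Survivors: stainless steel, silicon carbide.
Putting every candidate on a common basis:
  stainless steel: σ_y = 525.0 MPa, ρ = 7710 kg/m³
  silicon carbide: σ_y = 474.0 MPa, ρ = 3130 kg/m³
  silicon carbide: M = 151 kN·m/kg
  stainless steel: M = 68.1 kN·m/kg
Silicon carbide ranks first.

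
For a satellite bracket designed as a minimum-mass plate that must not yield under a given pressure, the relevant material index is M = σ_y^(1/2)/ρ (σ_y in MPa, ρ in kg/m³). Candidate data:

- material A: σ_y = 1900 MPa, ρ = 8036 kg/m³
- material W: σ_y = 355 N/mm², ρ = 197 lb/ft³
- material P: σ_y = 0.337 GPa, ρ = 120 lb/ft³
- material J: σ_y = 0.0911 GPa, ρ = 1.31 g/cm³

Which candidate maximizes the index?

material P

Putting every candidate on a common basis:
  material A: σ_y = 1900 MPa, ρ = 8036 kg/m³
  material W: σ_y = 355.0 MPa, ρ = 3156 kg/m³
  material P: σ_y = 337.0 MPa, ρ = 1922 kg/m³
  material J: σ_y = 91.10 MPa, ρ = 1310 kg/m³
  material P: M = 9.55×10⁻³
  material J: M = 7.29×10⁻³
  material W: M = 5.97×10⁻³
  material A: M = 5.42×10⁻³
Highest index: material P.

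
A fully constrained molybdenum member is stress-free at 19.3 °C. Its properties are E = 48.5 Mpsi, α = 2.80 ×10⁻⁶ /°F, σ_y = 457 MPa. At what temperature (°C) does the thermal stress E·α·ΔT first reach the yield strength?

E = 48.5 Mpsi = 334.4 GPa.
α = 2.80×10⁻⁶/°F × 9/5 = 5.04×10⁻⁶/K.
E·α·ΔT = 457.0 MPa ⇒ ΔT = 457.0 / (334.4×10³ × 5.04×10⁻⁶) = 271.2 K.
T = 19.3 + 271.2 = 290.5 °C.

290 °C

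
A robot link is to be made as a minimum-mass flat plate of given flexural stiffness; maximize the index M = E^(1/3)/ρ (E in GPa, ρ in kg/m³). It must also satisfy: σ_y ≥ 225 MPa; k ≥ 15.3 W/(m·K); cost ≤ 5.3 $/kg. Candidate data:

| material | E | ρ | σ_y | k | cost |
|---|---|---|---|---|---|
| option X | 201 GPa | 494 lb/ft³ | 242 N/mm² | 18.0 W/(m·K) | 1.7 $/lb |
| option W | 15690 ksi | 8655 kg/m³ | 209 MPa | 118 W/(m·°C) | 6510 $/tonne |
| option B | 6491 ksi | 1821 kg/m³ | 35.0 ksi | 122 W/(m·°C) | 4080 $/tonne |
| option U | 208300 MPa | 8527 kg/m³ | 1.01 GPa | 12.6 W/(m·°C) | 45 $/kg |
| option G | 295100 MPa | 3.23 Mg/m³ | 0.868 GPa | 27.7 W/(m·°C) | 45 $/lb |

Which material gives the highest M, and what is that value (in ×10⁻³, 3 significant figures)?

Screen on constraints: σ_y ≥ 225 MPa; k ≥ 15.3 W/(m·K); cost ≤ 5.3 $/kg. Survivors: option X, option B.
Convert each candidate to consistent units, then evaluate M:
  option X: E = 201.0 GPa, ρ = 7913 kg/m³
  option B: E = 44.75 GPa, ρ = 1821 kg/m³
  option B: M = 1.95×10⁻³
  option X: M = 0.740×10⁻³
Option B has the largest M.

option B, M = 1.95×10⁻³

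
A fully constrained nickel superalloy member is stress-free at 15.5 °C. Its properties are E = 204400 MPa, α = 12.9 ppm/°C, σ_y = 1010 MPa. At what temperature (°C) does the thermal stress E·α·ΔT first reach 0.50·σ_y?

E = 204400 MPa = 204.4 GPa.
E·α·ΔT = 505.0 MPa ⇒ ΔT = 505.0 / (204.4×10³ × 12.9×10⁻⁶) = 191.5 K.
T = 15.5 + 191.5 = 207.0 °C.

207 °C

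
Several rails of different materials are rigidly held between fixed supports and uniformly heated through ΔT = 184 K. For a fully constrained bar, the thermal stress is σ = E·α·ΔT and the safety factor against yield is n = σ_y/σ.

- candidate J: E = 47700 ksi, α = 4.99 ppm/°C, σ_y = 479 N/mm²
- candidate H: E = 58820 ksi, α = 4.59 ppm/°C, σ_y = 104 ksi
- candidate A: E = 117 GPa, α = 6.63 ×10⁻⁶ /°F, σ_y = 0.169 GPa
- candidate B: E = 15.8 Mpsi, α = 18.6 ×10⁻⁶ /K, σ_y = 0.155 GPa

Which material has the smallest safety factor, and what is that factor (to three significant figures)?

With everything in SI (GPa, ×10⁻⁶/K, MPa):
  candidate J: E = 328.9, α = 4.99, σ_y = 479.0 → σ = 302 MPa, n = 1.59
  candidate H: E = 405.5, α = 4.59, σ_y = 717.1 → σ = 343 MPa, n = 2.09
  candidate A: E = 117.0, α = 11.9, σ_y = 169.0 → σ = 257 MPa, n = 0.658
  candidate B: E = 108.9, α = 18.6, σ_y = 155.0 → σ = 373 MPa, n = 0.416
Candidate B has the lowest safety factor, n = 0.416.

candidate B, n = 0.416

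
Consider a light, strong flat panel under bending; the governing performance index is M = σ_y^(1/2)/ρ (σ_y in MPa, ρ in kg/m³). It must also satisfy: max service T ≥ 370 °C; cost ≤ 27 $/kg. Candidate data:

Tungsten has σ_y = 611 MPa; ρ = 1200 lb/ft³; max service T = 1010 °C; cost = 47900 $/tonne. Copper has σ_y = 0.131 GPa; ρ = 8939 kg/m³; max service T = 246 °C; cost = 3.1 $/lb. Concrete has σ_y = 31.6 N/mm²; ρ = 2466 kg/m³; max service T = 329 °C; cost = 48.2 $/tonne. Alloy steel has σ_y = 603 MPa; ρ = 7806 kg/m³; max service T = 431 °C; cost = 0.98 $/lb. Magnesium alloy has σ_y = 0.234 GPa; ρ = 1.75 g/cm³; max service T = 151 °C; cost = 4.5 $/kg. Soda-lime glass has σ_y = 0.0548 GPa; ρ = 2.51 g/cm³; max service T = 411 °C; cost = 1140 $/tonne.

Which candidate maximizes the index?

Screen on constraints: max service T ≥ 370 °C; cost ≤ 27 $/kg. Survivors: alloy steel, soda-lime glass.
Normalizing units and computing the index:
  alloy steel: σ_y = 603.0 MPa, ρ = 7806 kg/m³
  soda-lime glass: σ_y = 54.80 MPa, ρ = 2510 kg/m³
  alloy steel: M = 3.15×10⁻³
  soda-lime glass: M = 2.95×10⁻³
Alloy steel ranks first.

alloy steel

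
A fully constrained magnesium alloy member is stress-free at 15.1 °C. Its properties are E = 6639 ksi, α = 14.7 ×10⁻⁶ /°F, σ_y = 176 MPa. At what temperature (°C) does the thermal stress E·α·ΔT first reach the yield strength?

E = 6639 ksi = 45.77 GPa.
α = 14.7×10⁻⁶/°F × 9/5 = 26.5×10⁻⁶/K.
E·α·ΔT = 176.0 MPa ⇒ ΔT = 176.0 / (45.77×10³ × 26.5×10⁻⁶) = 145.3 K.
T = 15.1 + 145.3 = 160.4 °C.

160 °C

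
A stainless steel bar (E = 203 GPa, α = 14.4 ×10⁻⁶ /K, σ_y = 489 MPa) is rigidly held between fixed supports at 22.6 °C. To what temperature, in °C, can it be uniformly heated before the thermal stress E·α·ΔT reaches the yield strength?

E·α·ΔT = 489.0 MPa ⇒ ΔT = 489.0 / (203.0×10³ × 14.4×10⁻⁶) = 167.3 K.
T = 22.6 + 167.3 = 189.9 °C.

190 °C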